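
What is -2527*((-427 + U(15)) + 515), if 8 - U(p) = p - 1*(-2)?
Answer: -199633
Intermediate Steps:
U(p) = 6 - p (U(p) = 8 - (p - 1*(-2)) = 8 - (p + 2) = 8 - (2 + p) = 8 + (-2 - p) = 6 - p)
-2527*((-427 + U(15)) + 515) = -2527*((-427 + (6 - 1*15)) + 515) = -2527*((-427 + (6 - 15)) + 515) = -2527*((-427 - 9) + 515) = -2527*(-436 + 515) = -2527*79 = -199633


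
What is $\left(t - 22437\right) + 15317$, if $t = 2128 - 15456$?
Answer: $-20448$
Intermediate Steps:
$t = -13328$ ($t = 2128 - 15456 = -13328$)
$\left(t - 22437\right) + 15317 = \left(-13328 - 22437\right) + 15317 = -35765 + 15317 = -20448$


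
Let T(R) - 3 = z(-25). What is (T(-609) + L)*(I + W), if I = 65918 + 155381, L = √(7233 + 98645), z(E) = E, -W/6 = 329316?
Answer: 38601134 - 1754597*√105878 ≈ -5.3233e+8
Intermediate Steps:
W = -1975896 (W = -6*329316 = -1975896)
T(R) = -22 (T(R) = 3 - 25 = -22)
L = √105878 ≈ 325.39
I = 221299
(T(-609) + L)*(I + W) = (-22 + √105878)*(221299 - 1975896) = (-22 + √105878)*(-1754597) = 38601134 - 1754597*√105878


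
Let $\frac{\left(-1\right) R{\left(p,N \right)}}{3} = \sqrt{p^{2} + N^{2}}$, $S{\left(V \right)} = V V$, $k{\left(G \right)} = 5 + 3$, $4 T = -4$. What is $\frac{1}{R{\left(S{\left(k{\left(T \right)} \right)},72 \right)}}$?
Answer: $- \frac{\sqrt{145}}{3480} \approx -0.0034602$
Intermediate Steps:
$T = -1$ ($T = \frac{1}{4} \left(-4\right) = -1$)
$k{\left(G \right)} = 8$
$S{\left(V \right)} = V^{2}$
$R{\left(p,N \right)} = - 3 \sqrt{N^{2} + p^{2}}$ ($R{\left(p,N \right)} = - 3 \sqrt{p^{2} + N^{2}} = - 3 \sqrt{N^{2} + p^{2}}$)
$\frac{1}{R{\left(S{\left(k{\left(T \right)} \right)},72 \right)}} = \frac{1}{\left(-3\right) \sqrt{72^{2} + \left(8^{2}\right)^{2}}} = \frac{1}{\left(-3\right) \sqrt{5184 + 64^{2}}} = \frac{1}{\left(-3\right) \sqrt{5184 + 4096}} = \frac{1}{\left(-3\right) \sqrt{9280}} = \frac{1}{\left(-3\right) 8 \sqrt{145}} = \frac{1}{\left(-24\right) \sqrt{145}} = - \frac{\sqrt{145}}{3480}$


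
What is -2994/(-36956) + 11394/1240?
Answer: 53098653/5728180 ≈ 9.2697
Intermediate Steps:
-2994/(-36956) + 11394/1240 = -2994*(-1/36956) + 11394*(1/1240) = 1497/18478 + 5697/620 = 53098653/5728180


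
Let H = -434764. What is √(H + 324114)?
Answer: 5*I*√4426 ≈ 332.64*I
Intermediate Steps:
√(H + 324114) = √(-434764 + 324114) = √(-110650) = 5*I*√4426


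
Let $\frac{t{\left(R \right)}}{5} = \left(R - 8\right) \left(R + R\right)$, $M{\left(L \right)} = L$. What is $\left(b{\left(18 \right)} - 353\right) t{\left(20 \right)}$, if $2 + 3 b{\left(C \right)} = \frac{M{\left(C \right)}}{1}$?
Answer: $-834400$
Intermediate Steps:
$t{\left(R \right)} = 10 R \left(-8 + R\right)$ ($t{\left(R \right)} = 5 \left(R - 8\right) \left(R + R\right) = 5 \left(-8 + R\right) 2 R = 5 \cdot 2 R \left(-8 + R\right) = 10 R \left(-8 + R\right)$)
$b{\left(C \right)} = - \frac{2}{3} + \frac{C}{3}$ ($b{\left(C \right)} = - \frac{2}{3} + \frac{C 1^{-1}}{3} = - \frac{2}{3} + \frac{C 1}{3} = - \frac{2}{3} + \frac{C}{3}$)
$\left(b{\left(18 \right)} - 353\right) t{\left(20 \right)} = \left(\left(- \frac{2}{3} + \frac{1}{3} \cdot 18\right) - 353\right) 10 \cdot 20 \left(-8 + 20\right) = \left(\left(- \frac{2}{3} + 6\right) - 353\right) 10 \cdot 20 \cdot 12 = \left(\frac{16}{3} - 353\right) 2400 = \left(- \frac{1043}{3}\right) 2400 = -834400$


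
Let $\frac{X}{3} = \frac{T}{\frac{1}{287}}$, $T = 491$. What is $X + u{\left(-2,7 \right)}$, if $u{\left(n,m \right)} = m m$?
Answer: $422800$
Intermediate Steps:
$X = 422751$ ($X = 3 \frac{491}{\frac{1}{287}} = 3 \cdot 491 \frac{1}{\frac{1}{287}} = 3 \cdot 491 \cdot 287 = 3 \cdot 140917 = 422751$)
$u{\left(n,m \right)} = m^{2}$
$X + u{\left(-2,7 \right)} = 422751 + 7^{2} = 422751 + 49 = 422800$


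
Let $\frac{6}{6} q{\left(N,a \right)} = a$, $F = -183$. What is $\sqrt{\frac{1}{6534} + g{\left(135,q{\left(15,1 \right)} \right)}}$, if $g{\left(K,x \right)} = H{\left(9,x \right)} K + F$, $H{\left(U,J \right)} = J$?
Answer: $\frac{i \sqrt{1881786}}{198} \approx 6.9282 i$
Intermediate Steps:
$q{\left(N,a \right)} = a$
$g{\left(K,x \right)} = -183 + K x$ ($g{\left(K,x \right)} = x K - 183 = K x - 183 = -183 + K x$)
$\sqrt{\frac{1}{6534} + g{\left(135,q{\left(15,1 \right)} \right)}} = \sqrt{\frac{1}{6534} + \left(-183 + 135 \cdot 1\right)} = \sqrt{\frac{1}{6534} + \left(-183 + 135\right)} = \sqrt{\frac{1}{6534} - 48} = \sqrt{- \frac{313631}{6534}} = \frac{i \sqrt{1881786}}{198}$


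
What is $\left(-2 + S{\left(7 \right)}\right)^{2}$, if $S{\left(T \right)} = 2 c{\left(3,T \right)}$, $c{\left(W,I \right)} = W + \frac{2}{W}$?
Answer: $\frac{256}{9} \approx 28.444$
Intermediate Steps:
$S{\left(T \right)} = \frac{22}{3}$ ($S{\left(T \right)} = 2 \left(3 + \frac{2}{3}\right) = 2 \cdot \frac{11}{3} = \frac{22}{3}$)
$\left(-2 + S{\left(7 \right)}\right)^{2} = \left(-2 + \frac{22}{3}\right)^{2} = \left(\frac{16}{3}\right)^{2} = \frac{256}{9}$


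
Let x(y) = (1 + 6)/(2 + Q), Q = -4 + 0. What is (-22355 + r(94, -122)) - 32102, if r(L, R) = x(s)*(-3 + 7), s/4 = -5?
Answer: -54471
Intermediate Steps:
s = -20 (s = 4*(-5) = -20)
Q = -4
x(y) = -7/2 (x(y) = (1 + 6)/(2 - 4) = 7/(-2) = 7*(-½) = -7/2)
r(L, R) = -14 (r(L, R) = -7*(-3 + 7)/2 = -7/2*4 = -14)
(-22355 + r(94, -122)) - 32102 = (-22355 - 14) - 32102 = -22369 - 32102 = -54471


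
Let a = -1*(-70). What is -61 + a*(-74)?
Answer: -5241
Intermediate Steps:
a = 70
-61 + a*(-74) = -61 + 70*(-74) = -61 - 5180 = -5241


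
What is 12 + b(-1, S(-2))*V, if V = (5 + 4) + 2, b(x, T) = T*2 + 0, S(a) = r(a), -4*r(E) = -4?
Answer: 34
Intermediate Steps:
r(E) = 1 (r(E) = -1/4*(-4) = 1)
S(a) = 1
b(x, T) = 2*T (b(x, T) = 2*T + 0 = 2*T)
V = 11 (V = 9 + 2 = 11)
12 + b(-1, S(-2))*V = 12 + (2*1)*11 = 12 + 2*11 = 12 + 22 = 34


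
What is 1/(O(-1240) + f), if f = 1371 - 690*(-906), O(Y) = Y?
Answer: 1/625271 ≈ 1.5993e-6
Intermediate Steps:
f = 626511 (f = 1371 + 625140 = 626511)
1/(O(-1240) + f) = 1/(-1240 + 626511) = 1/625271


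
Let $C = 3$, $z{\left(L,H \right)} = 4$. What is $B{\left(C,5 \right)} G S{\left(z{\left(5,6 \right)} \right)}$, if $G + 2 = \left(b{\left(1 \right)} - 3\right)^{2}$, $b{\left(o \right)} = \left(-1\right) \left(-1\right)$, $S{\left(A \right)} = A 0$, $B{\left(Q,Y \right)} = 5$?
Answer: $0$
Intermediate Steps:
$S{\left(A \right)} = 0$
$b{\left(o \right)} = 1$
$G = 2$ ($G = -2 + \left(1 - 3\right)^{2} = -2 + \left(-2\right)^{2} = -2 + 4 = 2$)
$B{\left(C,5 \right)} G S{\left(z{\left(5,6 \right)} \right)} = 5 \cdot 2 \cdot 0 = 10 \cdot 0 = 0$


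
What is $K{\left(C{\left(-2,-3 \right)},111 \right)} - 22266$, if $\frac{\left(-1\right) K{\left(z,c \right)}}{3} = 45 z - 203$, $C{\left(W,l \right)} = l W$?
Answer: $-22467$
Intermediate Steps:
$C{\left(W,l \right)} = W l$
$K{\left(z,c \right)} = 609 - 135 z$ ($K{\left(z,c \right)} = - 3 \left(45 z - 203\right) = - 3 \left(-203 + 45 z\right) = 609 - 135 z$)
$K{\left(C{\left(-2,-3 \right)},111 \right)} - 22266 = \left(609 - 135 \left(\left(-2\right) \left(-3\right)\right)\right) - 22266 = \left(609 - 810\right) - 22266 = -201 - 22266 = -22467$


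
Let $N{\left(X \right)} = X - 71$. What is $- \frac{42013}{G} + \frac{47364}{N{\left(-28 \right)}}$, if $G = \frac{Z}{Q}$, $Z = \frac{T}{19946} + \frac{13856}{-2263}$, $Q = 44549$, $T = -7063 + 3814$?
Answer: $\frac{2787887628195078514}{9362900679} \approx 2.9776 \cdot 10^{8}$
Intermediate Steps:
$N{\left(X \right)} = -71 + X$
$T = -3249$
$Z = - \frac{283724263}{45137798}$ ($Z = - \frac{3249}{19946} + \frac{13856}{-2263} = \left(-3249\right) \frac{1}{19946} + 13856 \left(- \frac{1}{2263}\right) = - \frac{3249}{19946} - \frac{13856}{2263} = - \frac{283724263}{45137798} \approx -6.2857$)
$G = - \frac{283724263}{2010843763102}$ ($G = - \frac{283724263}{45137798 \cdot 44549} = \left(- \frac{283724263}{45137798}\right) \frac{1}{44549} = - \frac{283724263}{2010843763102} \approx -0.0001411$)
$- \frac{42013}{G} + \frac{47364}{N{\left(-28 \right)}} = - \frac{42013}{- \frac{283724263}{2010843763102}} + \frac{47364}{-71 - 28} = \left(-42013\right) \left(- \frac{2010843763102}{283724263}\right) + \frac{47364}{-99} = \frac{84481579019204326}{283724263} + 47364 \left(- \frac{1}{99}\right) = \frac{84481579019204326}{283724263} - \frac{15788}{33} = \frac{2787887628195078514}{9362900679}$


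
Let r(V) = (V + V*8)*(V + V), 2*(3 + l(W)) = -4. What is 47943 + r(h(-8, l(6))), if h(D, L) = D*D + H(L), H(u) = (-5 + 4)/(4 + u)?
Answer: 123993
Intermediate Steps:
H(u) = -1/(4 + u)
l(W) = -5 (l(W) = -3 + (½)*(-4) = -3 - 2 = -5)
h(D, L) = D² - 1/(4 + L) (h(D, L) = D*D - 1/(4 + L) = D² - 1/(4 + L))
r(V) = 18*V² (r(V) = (V + 8*V)*(2*V) = (9*V)*(2*V) = 18*V²)
47943 + r(h(-8, l(6))) = 47943 + 18*((-1 + (-8)²*(4 - 5))/(4 - 5))² = 47943 + 18*((-1 + 64*(-1))/(-1))² = 47943 + 18*(-(-1 - 64))² = 47943 + 18*(-1*(-65))² = 47943 + 18*65² = 47943 + 18*4225 = 47943 + 76050 = 123993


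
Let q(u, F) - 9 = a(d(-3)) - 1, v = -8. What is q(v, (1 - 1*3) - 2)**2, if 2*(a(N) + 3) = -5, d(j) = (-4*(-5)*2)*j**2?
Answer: 25/4 ≈ 6.2500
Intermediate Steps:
d(j) = 40*j**2 (d(j) = (20*2)*j**2 = 40*j**2)
a(N) = -11/2 (a(N) = -3 + (1/2)*(-5) = -3 - 5/2 = -11/2)
q(u, F) = 5/2 (q(u, F) = 9 + (-11/2 - 1) = 9 - 13/2 = 5/2)
q(v, (1 - 1*3) - 2)**2 = (5/2)**2 = 25/4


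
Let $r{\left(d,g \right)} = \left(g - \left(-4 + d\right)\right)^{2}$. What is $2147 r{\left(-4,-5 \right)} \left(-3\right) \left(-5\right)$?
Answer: $289845$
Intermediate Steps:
$r{\left(d,g \right)} = \left(4 + g - d\right)^{2}$
$2147 r{\left(-4,-5 \right)} \left(-3\right) \left(-5\right) = 2147 \left(4 - 5 - -4\right)^{2} \left(-3\right) \left(-5\right) = 2147 \left(4 - 5 + 4\right)^{2} \left(-3\right) \left(-5\right) = 2147 \cdot 3^{2} \left(-3\right) \left(-5\right) = 2147 \cdot 9 \left(-3\right) \left(-5\right) = 2147 \left(\left(-27\right) \left(-5\right)\right) = 2147 \cdot 135 = 289845$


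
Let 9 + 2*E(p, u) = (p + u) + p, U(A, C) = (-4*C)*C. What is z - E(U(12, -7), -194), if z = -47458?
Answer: -94321/2 ≈ -47161.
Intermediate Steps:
U(A, C) = -4*C²
E(p, u) = -9/2 + p + u/2 (E(p, u) = -9/2 + ((p + u) + p)/2 = -9/2 + (u + 2*p)/2 = -9/2 + (p + u/2) = -9/2 + p + u/2)
z - E(U(12, -7), -194) = -47458 - (-9/2 - 4*(-7)² + (½)*(-194)) = -47458 - (-9/2 - 4*49 - 97) = -47458 - (-9/2 - 196 - 97) = -47458 - 1*(-595/2) = -47458 + 595/2 = -94321/2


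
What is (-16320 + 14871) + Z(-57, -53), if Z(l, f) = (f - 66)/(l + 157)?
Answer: -145019/100 ≈ -1450.2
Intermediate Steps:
Z(l, f) = (-66 + f)/(157 + l)
(-16320 + 14871) + Z(-57, -53) = (-16320 + 14871) + (-66 - 53)/(157 - 57) = -1449 - 119/100 = -145019/100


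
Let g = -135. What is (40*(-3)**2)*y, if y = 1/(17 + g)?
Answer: -180/59 ≈ -3.0508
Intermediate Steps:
y = -1/118 (y = 1/(17 - 135) = 1/(-118) = -1/118 ≈ -0.0084746)
(40*(-3)**2)*y = (40*(-3)**2)*(-1/118) = (40*9)*(-1/118) = 360*(-1/118) = -180/59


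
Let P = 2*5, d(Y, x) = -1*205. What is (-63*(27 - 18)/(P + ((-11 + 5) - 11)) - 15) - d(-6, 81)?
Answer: 271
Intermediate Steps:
d(Y, x) = -205
P = 10
(-63*(27 - 18)/(P + ((-11 + 5) - 11)) - 15) - d(-6, 81) = (-63*(27 - 18)/(10 + ((-11 + 5) - 11)) - 15) - 1*(-205) = (-567/(10 + (-6 - 11)) - 15) + 205 = (-567/(10 - 17) - 15) + 205 = (-567/(-7) - 15) + 205 = (-567*(-1)/7 - 15) + 205 = (-63*(-9/7) - 15) + 205 = (81 - 15) + 205 = 66 + 205 = 271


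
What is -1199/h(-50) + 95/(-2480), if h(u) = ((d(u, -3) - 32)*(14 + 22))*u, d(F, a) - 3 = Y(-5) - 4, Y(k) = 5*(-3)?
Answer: -139769/2678400 ≈ -0.052184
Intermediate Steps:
Y(k) = -15
d(F, a) = -16 (d(F, a) = 3 + (-15 - 4) = 3 - 19 = -16)
h(u) = -1728*u (h(u) = ((-16 - 32)*(14 + 22))*u = (-48*36)*u = -1728*u)
-1199/h(-50) + 95/(-2480) = -1199/((-1728*(-50))) + 95/(-2480) = -1199/86400 + 95*(-1/2480) = -1199*1/86400 - 19/496 = -1199/86400 - 19/496 = -139769/2678400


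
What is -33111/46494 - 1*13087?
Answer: -67611121/5166 ≈ -13088.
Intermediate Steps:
-33111/46494 - 1*13087 = -33111*1/46494 - 13087 = -3679/5166 - 13087 = -67611121/5166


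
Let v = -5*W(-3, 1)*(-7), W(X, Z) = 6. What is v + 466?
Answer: 676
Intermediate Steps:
v = 210 (v = -5*6*(-7) = -30*(-7) = 210)
v + 466 = 210 + 466 = 676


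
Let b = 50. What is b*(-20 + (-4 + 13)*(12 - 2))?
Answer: 3500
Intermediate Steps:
b*(-20 + (-4 + 13)*(12 - 2)) = 50*(-20 + (-4 + 13)*(12 - 2)) = 50*(-20 + 9*10) = 50*(-20 + 90) = 50*70 = 3500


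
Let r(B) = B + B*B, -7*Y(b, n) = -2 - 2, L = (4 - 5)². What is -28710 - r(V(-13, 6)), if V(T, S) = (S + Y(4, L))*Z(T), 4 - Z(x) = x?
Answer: -2023788/49 ≈ -41302.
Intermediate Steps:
Z(x) = 4 - x
L = 1 (L = (-1)² = 1)
Y(b, n) = 4/7 (Y(b, n) = -(-2 - 2)/7 = -⅐*(-4) = 4/7)
V(T, S) = (4 - T)*(4/7 + S) (V(T, S) = (S + 4/7)*(4 - T) = (4/7 + S)*(4 - T) = (4 - T)*(4/7 + S))
r(B) = B + B²
-28710 - r(V(-13, 6)) = -28710 - (-(-4 - 13)*(4 + 7*6)/7)*(1 - (-4 - 13)*(4 + 7*6)/7) = -28710 - (-⅐*(-17)*(4 + 42))*(1 - ⅐*(-17)*(4 + 42)) = -28710 - (-⅐*(-17)*46)*(1 - ⅐*(-17)*46) = -28710 - 782*(1 + 782/7)/7 = -28710 - 782*789/(7*7) = -28710 - 1*616998/49 = -28710 - 616998/49 = -2023788/49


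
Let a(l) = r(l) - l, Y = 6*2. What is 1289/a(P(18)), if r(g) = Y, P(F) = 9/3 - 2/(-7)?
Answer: 9023/61 ≈ 147.92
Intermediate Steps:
P(F) = 23/7 (P(F) = 9*(⅓) - 2*(-⅐) = 3 + 2/7 = 23/7)
Y = 12
r(g) = 12
a(l) = 12 - l
1289/a(P(18)) = 1289/(12 - 1*23/7) = 1289/(12 - 23/7) = 1289/(61/7) = 1289*(7/61) = 9023/61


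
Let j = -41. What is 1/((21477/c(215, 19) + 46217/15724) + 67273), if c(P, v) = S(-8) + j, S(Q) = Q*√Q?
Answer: 12086579163626692/808291707482331817131 - 28320336895744*I*√2/808291707482331817131 ≈ 1.4953e-5 - 4.955e-8*I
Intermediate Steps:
S(Q) = Q^(3/2)
c(P, v) = -41 - 16*I*√2 (c(P, v) = (-8)^(3/2) - 41 = -16*I*√2 - 41 = -41 - 16*I*√2)
1/((21477/c(215, 19) + 46217/15724) + 67273) = 1/((21477/(-41 - 16*I*√2) + 46217/15724) + 67273) = 1/((46217/15724 + 21477/(-41 - 16*I*√2)) + 67273) = 1/(1057846869/15724 + 21477/(-41 - 16*I*√2))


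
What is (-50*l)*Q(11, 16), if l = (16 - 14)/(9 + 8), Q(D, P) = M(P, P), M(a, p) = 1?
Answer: -100/17 ≈ -5.8824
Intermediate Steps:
Q(D, P) = 1
l = 2/17 ≈ 0.11765
(-50*l)*Q(11, 16) = -50*2/17*1 = -100/17*1 = -100/17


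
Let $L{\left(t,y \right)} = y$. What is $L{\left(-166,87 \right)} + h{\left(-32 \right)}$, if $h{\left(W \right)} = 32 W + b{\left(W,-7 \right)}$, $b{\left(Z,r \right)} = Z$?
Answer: $-969$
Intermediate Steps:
$h{\left(W \right)} = 33 W$ ($h{\left(W \right)} = 32 W + W = 33 W$)
$L{\left(-166,87 \right)} + h{\left(-32 \right)} = 87 + 33 \left(-32\right) = 87 - 1056 = -969$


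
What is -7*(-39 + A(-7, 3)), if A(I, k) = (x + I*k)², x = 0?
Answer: -2814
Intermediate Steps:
A(I, k) = I²*k² (A(I, k) = (0 + I*k)² = (I*k)² = I²*k²)
-7*(-39 + A(-7, 3)) = -7*(-39 + (-7)²*3²) = -7*(-39 + 49*9) = -7*(-39 + 441) = -7*402 = -2814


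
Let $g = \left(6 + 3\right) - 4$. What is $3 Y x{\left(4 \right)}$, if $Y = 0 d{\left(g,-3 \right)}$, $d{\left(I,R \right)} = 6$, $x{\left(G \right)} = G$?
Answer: $0$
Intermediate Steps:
$g = 5$ ($g = 9 - 4 = 5$)
$Y = 0$ ($Y = 0 \cdot 6 = 0$)
$3 Y x{\left(4 \right)} = 3 \cdot 0 \cdot 4 = 0 \cdot 4 = 0$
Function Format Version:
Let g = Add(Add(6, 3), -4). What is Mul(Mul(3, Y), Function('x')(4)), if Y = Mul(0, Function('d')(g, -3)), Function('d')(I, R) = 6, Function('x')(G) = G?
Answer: 0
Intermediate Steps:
g = 5 (g = Add(9, -4) = 5)
Y = 0 (Y = Mul(0, 6) = 0)
Mul(Mul(3, Y), Function('x')(4)) = Mul(Mul(3, 0), 4) = Mul(0, 4) = 0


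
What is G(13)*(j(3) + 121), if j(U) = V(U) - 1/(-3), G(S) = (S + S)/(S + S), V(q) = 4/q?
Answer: 368/3 ≈ 122.67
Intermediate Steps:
G(S) = 1 (G(S) = (2*S)/((2*S)) = (2*S)*(1/(2*S)) = 1)
j(U) = ⅓ + 4/U (j(U) = 4/U - 1/(-3) = 4/U - 1*(-⅓) = 4/U + ⅓ = ⅓ + 4/U)
G(13)*(j(3) + 121) = 1*((⅓)*(12 + 3)/3 + 121) = 1*((⅓)*(⅓)*15 + 121) = 1*(5/3 + 121) = 1*(368/3) = 368/3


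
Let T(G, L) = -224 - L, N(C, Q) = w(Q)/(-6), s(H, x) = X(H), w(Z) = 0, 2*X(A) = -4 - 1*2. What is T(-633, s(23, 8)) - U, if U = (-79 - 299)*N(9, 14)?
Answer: -221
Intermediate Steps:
X(A) = -3 (X(A) = (-4 - 1*2)/2 = (-4 - 2)/2 = (½)*(-6) = -3)
s(H, x) = -3
N(C, Q) = 0 (N(C, Q) = 0/(-6) = 0*(-⅙) = 0)
U = 0 (U = (-79 - 299)*0 = -378*0 = 0)
T(-633, s(23, 8)) - U = (-224 - 1*(-3)) - 1*0 = (-224 + 3) + 0 = -221 + 0 = -221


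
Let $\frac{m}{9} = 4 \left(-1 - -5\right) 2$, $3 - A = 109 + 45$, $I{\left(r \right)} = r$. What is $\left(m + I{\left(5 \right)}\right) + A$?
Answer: $142$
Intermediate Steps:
$A = -151$ ($A = 3 - \left(109 + 45\right) = 3 - 154 = -151$)
$m = 288$ ($m = 9 \cdot 4 \left(-1 - -5\right) 2 = 9 \cdot 4 \left(-1 + 5\right) 2 = 9 \cdot 4 \cdot 4 \cdot 2 = 9 \cdot 16 \cdot 2 = 9 \cdot 32 = 288$)
$\left(m + I{\left(5 \right)}\right) + A = \left(288 + 5\right) - 151 = 293 - 151 = 142$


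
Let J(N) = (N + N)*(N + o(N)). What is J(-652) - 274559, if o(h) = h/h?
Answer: 574345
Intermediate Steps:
o(h) = 1
J(N) = 2*N*(1 + N) (J(N) = (N + N)*(N + 1) = (2*N)*(1 + N) = 2*N*(1 + N))
J(-652) - 274559 = 2*(-652)*(1 - 652) - 274559 = 2*(-652)*(-651) - 274559 = 848904 - 274559 = 574345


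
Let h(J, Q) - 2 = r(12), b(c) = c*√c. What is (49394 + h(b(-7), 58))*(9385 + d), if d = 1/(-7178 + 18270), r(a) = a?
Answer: 1285823696192/2773 ≈ 4.6369e+8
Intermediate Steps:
b(c) = c^(3/2)
h(J, Q) = 14 (h(J, Q) = 2 + 12 = 14)
d = 1/11092 ≈ 9.0155e-5
(49394 + h(b(-7), 58))*(9385 + d) = (49394 + 14)*(9385 + 1/11092) = 49408*(104098421/11092) = 1285823696192/2773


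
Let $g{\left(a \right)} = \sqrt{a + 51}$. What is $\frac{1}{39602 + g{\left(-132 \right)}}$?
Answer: $\frac{39602}{1568318485} - \frac{9 i}{1568318485} \approx 2.5251 \cdot 10^{-5} - 5.7386 \cdot 10^{-9} i$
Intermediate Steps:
$g{\left(a \right)} = \sqrt{51 + a}$
$\frac{1}{39602 + g{\left(-132 \right)}} = \frac{1}{39602 + \sqrt{51 - 132}} = \frac{1}{39602 + \sqrt{-81}} = \frac{1}{39602 + 9 i} = \frac{39602 - 9 i}{1568318485}$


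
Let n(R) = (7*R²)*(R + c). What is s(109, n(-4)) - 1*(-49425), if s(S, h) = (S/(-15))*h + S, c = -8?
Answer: 296502/5 ≈ 59300.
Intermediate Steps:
n(R) = 7*R²*(-8 + R) (n(R) = (7*R²)*(R - 8) = (7*R²)*(-8 + R) = 7*R²*(-8 + R))
s(S, h) = S - S*h/15 (s(S, h) = (S*(-1/15))*h + S = (-S/15)*h + S = -S*h/15 + S = S - S*h/15)
s(109, n(-4)) - 1*(-49425) = (1/15)*109*(15 - 7*(-4)²*(-8 - 4)) - 1*(-49425) = (1/15)*109*(15 - 7*16*(-12)) + 49425 = (1/15)*109*(15 - 1*(-1344)) + 49425 = (1/15)*109*(15 + 1344) + 49425 = (1/15)*109*1359 + 49425 = 49377/5 + 49425 = 296502/5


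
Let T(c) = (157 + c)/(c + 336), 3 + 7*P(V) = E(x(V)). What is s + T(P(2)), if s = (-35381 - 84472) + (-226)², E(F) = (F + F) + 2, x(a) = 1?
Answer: -161831181/2353 ≈ -68777.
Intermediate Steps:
E(F) = 2 + 2*F (E(F) = 2*F + 2 = 2 + 2*F)
P(V) = ⅐ (P(V) = -3/7 + (2 + 2*1)/7 = -3/7 + (2 + 2)/7 = -3/7 + (⅐)*4 = -3/7 + 4/7 = ⅐)
T(c) = (157 + c)/(336 + c)
s = -68777 (s = -119853 + 51076 = -68777)
s + T(P(2)) = -68777 + (157 + ⅐)/(336 + ⅐) = -68777 + (1100/7)/(2353/7) = -68777 + (7/2353)*(1100/7) = -68777 + 1100/2353 = -161831181/2353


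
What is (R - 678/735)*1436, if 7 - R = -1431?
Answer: 505592624/245 ≈ 2.0636e+6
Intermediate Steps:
R = 1438 (R = 7 - 1*(-1431) = 7 + 1431 = 1438)
(R - 678/735)*1436 = (1438 - 678/735)*1436 = (1438 - 678*1/735)*1436 = (1438 - 226/245)*1436 = (352084/245)*1436 = 505592624/245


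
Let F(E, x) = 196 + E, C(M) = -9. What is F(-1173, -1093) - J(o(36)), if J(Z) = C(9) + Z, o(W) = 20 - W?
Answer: -952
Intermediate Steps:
J(Z) = -9 + Z
F(-1173, -1093) - J(o(36)) = (196 - 1173) - (-9 + (20 - 1*36)) = -977 - (-9 + (20 - 36)) = -977 - (-9 - 16) = -977 - 1*(-25) = -977 + 25 = -952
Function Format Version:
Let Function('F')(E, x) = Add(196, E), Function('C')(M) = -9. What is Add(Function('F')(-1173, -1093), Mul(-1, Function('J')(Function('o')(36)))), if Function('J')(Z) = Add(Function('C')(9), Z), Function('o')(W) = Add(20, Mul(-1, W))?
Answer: -952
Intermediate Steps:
Function('J')(Z) = Add(-9, Z)
Add(Function('F')(-1173, -1093), Mul(-1, Function('J')(Function('o')(36)))) = Add(Add(196, -1173), Mul(-1, Add(-9, Add(20, Mul(-1, 36))))) = Add(-977, Mul(-1, Add(-9, Add(20, -36)))) = Add(-977, Mul(-1, Add(-9, -16))) = Add(-977, Mul(-1, -25)) = Add(-977, 25) = -952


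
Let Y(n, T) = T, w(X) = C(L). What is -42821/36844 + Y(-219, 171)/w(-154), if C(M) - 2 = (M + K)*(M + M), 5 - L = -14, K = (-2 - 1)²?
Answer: -19673431/19637852 ≈ -1.0018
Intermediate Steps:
K = 9 (K = (-3)² = 9)
L = 19 (L = 5 - 1*(-14) = 5 + 14 = 19)
C(M) = 2 + 2*M*(9 + M) (C(M) = 2 + (M + 9)*(M + M) = 2 + (9 + M)*(2*M) = 2 + 2*M*(9 + M))
w(X) = 1066 (w(X) = 2 + 2*19² + 18*19 = 2 + 2*361 + 342 = 2 + 722 + 342 = 1066)
-42821/36844 + Y(-219, 171)/w(-154) = -42821/36844 + 171/1066 = -19673431/19637852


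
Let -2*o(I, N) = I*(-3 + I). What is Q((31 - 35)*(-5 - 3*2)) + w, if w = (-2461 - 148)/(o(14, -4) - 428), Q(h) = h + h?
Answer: 47049/505 ≈ 93.166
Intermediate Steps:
o(I, N) = -I*(-3 + I)/2
Q(h) = 2*h
w = 2609/505 (w = (-2461 - 148)/((½)*14*(3 - 1*14) - 428) = -2609/((½)*14*(3 - 14) - 428) = -2609/((½)*14*(-11) - 428) = -2609/(-77 - 428) = -2609/(-505) = -2609*(-1/505) = 2609/505 ≈ 5.1663)
Q((31 - 35)*(-5 - 3*2)) + w = 2*((31 - 35)*(-5 - 3*2)) + 2609/505 = 2*(-4*(-5 - 6)) + 2609/505 = 2*(-4*(-11)) + 2609/505 = 2*44 + 2609/505 = 88 + 2609/505 = 47049/505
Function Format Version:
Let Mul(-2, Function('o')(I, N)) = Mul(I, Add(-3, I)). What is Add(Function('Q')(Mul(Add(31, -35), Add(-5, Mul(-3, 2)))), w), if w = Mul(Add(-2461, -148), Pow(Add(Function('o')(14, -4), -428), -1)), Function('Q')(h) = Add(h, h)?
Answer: Rational(47049, 505) ≈ 93.166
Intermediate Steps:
Function('o')(I, N) = Mul(Rational(-1, 2), I, Add(-3, I)) (Function('o')(I, N) = Mul(Rational(-1, 2), Mul(I, Add(-3, I))) = Mul(Rational(-1, 2), I, Add(-3, I)))
Function('Q')(h) = Mul(2, h)
w = Rational(2609, 505) (w = Mul(Add(-2461, -148), Pow(Add(Mul(Rational(1, 2), 14, Add(3, Mul(-1, 14))), -428), -1)) = Mul(-2609, Pow(Add(Mul(Rational(1, 2), 14, Add(3, -14)), -428), -1)) = Mul(-2609, Pow(Add(Mul(Rational(1, 2), 14, -11), -428), -1)) = Mul(-2609, Pow(Add(-77, -428), -1)) = Mul(-2609, Pow(-505, -1)) = Mul(-2609, Rational(-1, 505)) = Rational(2609, 505) ≈ 5.1663)
Add(Function('Q')(Mul(Add(31, -35), Add(-5, Mul(-3, 2)))), w) = Add(Mul(2, Mul(Add(31, -35), Add(-5, Mul(-3, 2)))), Rational(2609, 505)) = Add(Mul(2, Mul(-4, Add(-5, -6))), Rational(2609, 505)) = Add(Mul(2, Mul(-4, -11)), Rational(2609, 505)) = Add(Mul(2, 44), Rational(2609, 505)) = Add(88, Rational(2609, 505)) = Rational(47049, 505)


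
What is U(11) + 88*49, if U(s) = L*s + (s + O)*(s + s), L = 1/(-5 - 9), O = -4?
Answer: 62513/14 ≈ 4465.2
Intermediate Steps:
L = -1/14 (L = 1/(-14) = -1/14 ≈ -0.071429)
U(s) = -s/14 + 2*s*(-4 + s) (U(s) = -s/14 + (s - 4)*(s + s) = -s/14 + (-4 + s)*(2*s) = -s/14 + 2*s*(-4 + s))
U(11) + 88*49 = (1/14)*11*(-113 + 28*11) + 88*49 = (1/14)*11*(-113 + 308) + 4312 = (1/14)*11*195 + 4312 = 2145/14 + 4312 = 62513/14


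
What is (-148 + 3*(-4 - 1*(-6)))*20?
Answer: -2840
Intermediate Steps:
(-148 + 3*(-4 - 1*(-6)))*20 = (-148 + 3*(-4 + 6))*20 = (-148 + 3*2)*20 = (-148 + 6)*20 = -142*20 = -2840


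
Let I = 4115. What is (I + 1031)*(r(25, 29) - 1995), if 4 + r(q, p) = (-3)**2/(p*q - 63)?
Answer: -3404925517/331 ≈ -1.0287e+7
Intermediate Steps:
r(q, p) = -4 + 9/(-63 + p*q) (r(q, p) = -4 + (-3)**2/(p*q - 63) = -4 + 9/(-63 + p*q))
(I + 1031)*(r(25, 29) - 1995) = (4115 + 1031)*((261 - 4*29*25)/(-63 + 29*25) - 1995) = 5146*((261 - 2900)/(-63 + 725) - 1995) = 5146*(-2639/662 - 1995) = 5146*(-1323329/662) = -3404925517/331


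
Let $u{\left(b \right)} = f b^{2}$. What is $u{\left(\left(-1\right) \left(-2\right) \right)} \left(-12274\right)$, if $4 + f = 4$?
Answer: $0$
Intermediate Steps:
$f = 0$ ($f = -4 + 4 = 0$)
$u{\left(b \right)} = 0$ ($u{\left(b \right)} = 0 b^{2} = 0$)
$u{\left(\left(-1\right) \left(-2\right) \right)} \left(-12274\right) = 0 \left(-12274\right) = 0$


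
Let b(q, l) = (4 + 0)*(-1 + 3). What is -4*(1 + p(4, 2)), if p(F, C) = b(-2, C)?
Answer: -36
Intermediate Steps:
b(q, l) = 8 (b(q, l) = 4*2 = 8)
p(F, C) = 8
-4*(1 + p(4, 2)) = -4*(1 + 8) = -4*9 = -36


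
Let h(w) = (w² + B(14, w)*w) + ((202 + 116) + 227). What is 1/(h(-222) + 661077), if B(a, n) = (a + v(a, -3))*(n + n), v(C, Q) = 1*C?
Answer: 1/3470810 ≈ 2.8812e-7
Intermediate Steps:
v(C, Q) = C
B(a, n) = 4*a*n (B(a, n) = (a + a)*(n + n) = (2*a)*(2*n) = 4*a*n)
h(w) = 545 + 57*w² (h(w) = (w² + (4*14*w)*w) + ((202 + 116) + 227) = (w² + (56*w)*w) + (318 + 227) = (w² + 56*w²) + 545 = 57*w² + 545 = 545 + 57*w²)
1/(h(-222) + 661077) = 1/((545 + 57*(-222)²) + 661077) = 1/((545 + 57*49284) + 661077) = 1/((545 + 2809188) + 661077) = 1/(2809733 + 661077) = 1/3470810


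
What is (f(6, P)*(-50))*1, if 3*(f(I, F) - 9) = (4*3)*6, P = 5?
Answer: -1650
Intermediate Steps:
f(I, F) = 33 (f(I, F) = 9 + ((4*3)*6)/3 = 9 + (12*6)/3 = 9 + (⅓)*72 = 9 + 24 = 33)
(f(6, P)*(-50))*1 = (33*(-50))*1 = -1650*1 = -1650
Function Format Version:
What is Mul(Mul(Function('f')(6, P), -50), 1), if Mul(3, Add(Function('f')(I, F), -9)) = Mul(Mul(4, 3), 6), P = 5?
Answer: -1650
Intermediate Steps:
Function('f')(I, F) = 33 (Function('f')(I, F) = Add(9, Mul(Rational(1, 3), Mul(Mul(4, 3), 6))) = Add(9, Mul(Rational(1, 3), Mul(12, 6))) = Add(9, Mul(Rational(1, 3), 72)) = Add(9, 24) = 33)
Mul(Mul(Function('f')(6, P), -50), 1) = Mul(Mul(33, -50), 1) = Mul(-1650, 1) = -1650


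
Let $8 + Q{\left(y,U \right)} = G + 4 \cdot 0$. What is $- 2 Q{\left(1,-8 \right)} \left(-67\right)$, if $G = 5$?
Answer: $-402$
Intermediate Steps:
$Q{\left(y,U \right)} = -3$ ($Q{\left(y,U \right)} = -8 + \left(5 + 4 \cdot 0\right) = -8 + \left(5 + 0\right) = -8 + 5 = -3$)
$- 2 Q{\left(1,-8 \right)} \left(-67\right) = \left(-2\right) \left(-3\right) \left(-67\right) = 6 \left(-67\right) = -402$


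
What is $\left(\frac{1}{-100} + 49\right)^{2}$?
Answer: $\frac{24000201}{10000} \approx 2400.0$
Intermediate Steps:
$\left(\frac{1}{-100} + 49\right)^{2} = \left(- \frac{1}{100} + 49\right)^{2} = \left(\frac{4899}{100}\right)^{2} = \frac{24000201}{10000}$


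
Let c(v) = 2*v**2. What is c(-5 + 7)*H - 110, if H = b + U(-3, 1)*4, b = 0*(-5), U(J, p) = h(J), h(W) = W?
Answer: -206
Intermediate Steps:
U(J, p) = J
b = 0
H = -12 (H = 0 - 3*4 = 0 - 12 = -12)
c(-5 + 7)*H - 110 = (2*(-5 + 7)**2)*(-12) - 110 = (2*2**2)*(-12) - 110 = (2*4)*(-12) - 110 = 8*(-12) - 110 = -96 - 110 = -206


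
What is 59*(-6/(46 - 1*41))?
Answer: -354/5 ≈ -70.800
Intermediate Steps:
59*(-6/(46 - 1*41)) = 59*(-6/(46 - 41)) = 59*(-6/5) = -354/5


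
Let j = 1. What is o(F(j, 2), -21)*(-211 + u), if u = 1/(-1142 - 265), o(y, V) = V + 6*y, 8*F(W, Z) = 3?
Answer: 3710975/938 ≈ 3956.3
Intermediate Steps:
F(W, Z) = 3/8 (F(W, Z) = (1/8)*3 = 3/8)
u = -1/1407 (u = 1/(-1407) = -1/1407 ≈ -0.00071073)
o(F(j, 2), -21)*(-211 + u) = (-21 + 6*(3/8))*(-211 - 1/1407) = (-21 + 9/4)*(-296878/1407) = -75/4*(-296878/1407) = 3710975/938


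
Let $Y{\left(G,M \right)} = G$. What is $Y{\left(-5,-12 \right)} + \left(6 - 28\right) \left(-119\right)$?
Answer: $2613$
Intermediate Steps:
$Y{\left(-5,-12 \right)} + \left(6 - 28\right) \left(-119\right) = -5 + \left(6 - 28\right) \left(-119\right) = -5 - -2618 = -5 + 2618 = 2613$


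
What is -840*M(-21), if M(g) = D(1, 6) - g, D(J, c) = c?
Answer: -22680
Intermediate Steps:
M(g) = 6 - g
-840*M(-21) = -840*(6 - 1*(-21)) = -840*(6 + 21) = -840*27 = -22680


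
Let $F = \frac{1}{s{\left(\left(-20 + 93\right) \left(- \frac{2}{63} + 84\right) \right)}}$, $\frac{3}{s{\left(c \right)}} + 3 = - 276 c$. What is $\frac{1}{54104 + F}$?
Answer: $- \frac{63}{32119151} \approx -1.9614 \cdot 10^{-6}$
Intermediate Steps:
$s{\left(c \right)} = \frac{3}{-3 - 276 c}$
$F = - \frac{35527703}{63}$ ($F = \frac{1}{\left(-1\right) \frac{1}{1 + 92 \left(-20 + 93\right) \left(- \frac{2}{63} + 84\right)}} = \frac{1}{\left(-1\right) \frac{1}{1 + 92 \cdot 73 \left(\left(-2\right) \frac{1}{63} + 84\right)}} = \frac{1}{\left(-1\right) \frac{1}{1 + 92 \cdot 73 \left(- \frac{2}{63} + 84\right)}} = \frac{1}{\left(-1\right) \frac{1}{1 + 92 \cdot 73 \cdot \frac{5290}{63}}} = \frac{1}{\left(-1\right) \frac{1}{1 + 92 \cdot \frac{386170}{63}}} = \frac{1}{\left(-1\right) \frac{1}{1 + \frac{35527640}{63}}} = \frac{1}{\left(-1\right) \frac{1}{\frac{35527703}{63}}} = \frac{1}{\left(-1\right) \frac{63}{35527703}} = \frac{1}{- \frac{63}{35527703}} = - \frac{35527703}{63} \approx -5.6393 \cdot 10^{5}$)
$\frac{1}{54104 + F} = \frac{1}{54104 - \frac{35527703}{63}} = \frac{1}{- \frac{32119151}{63}} = - \frac{63}{32119151}$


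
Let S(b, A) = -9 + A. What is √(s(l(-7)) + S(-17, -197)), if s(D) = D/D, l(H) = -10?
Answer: I*√205 ≈ 14.318*I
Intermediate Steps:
s(D) = 1
√(s(l(-7)) + S(-17, -197)) = √(1 + (-9 - 197)) = √(1 - 206) = √(-205) = I*√205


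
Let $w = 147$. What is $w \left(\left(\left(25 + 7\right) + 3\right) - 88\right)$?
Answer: $-7791$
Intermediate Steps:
$w \left(\left(\left(25 + 7\right) + 3\right) - 88\right) = 147 \left(\left(\left(25 + 7\right) + 3\right) - 88\right) = 147 \left(\left(32 + 3\right) - 88\right) = 147 \left(35 - 88\right) = 147 \left(-53\right) = -7791$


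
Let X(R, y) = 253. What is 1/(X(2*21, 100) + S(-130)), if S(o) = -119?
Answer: 1/134 ≈ 0.0074627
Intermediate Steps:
1/(X(2*21, 100) + S(-130)) = 1/(253 - 119) = 1/134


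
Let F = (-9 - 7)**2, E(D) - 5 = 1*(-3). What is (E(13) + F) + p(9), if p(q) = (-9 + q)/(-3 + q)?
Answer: 258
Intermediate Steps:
E(D) = 2 (E(D) = 5 + 1*(-3) = 5 - 3 = 2)
p(q) = (-9 + q)/(-3 + q)
F = 256 (F = (-16)**2 = 256)
(E(13) + F) + p(9) = (2 + 256) + (-9 + 9)/(-3 + 9) = 258 + 0/6 = 258 + (1/6)*0 = 258 + 0 = 258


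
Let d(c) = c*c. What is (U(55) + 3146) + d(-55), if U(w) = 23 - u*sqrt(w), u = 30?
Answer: 6194 - 30*sqrt(55) ≈ 5971.5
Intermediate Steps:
d(c) = c**2
U(w) = 23 - 30*sqrt(w)
(U(55) + 3146) + d(-55) = ((23 - 30*sqrt(55)) + 3146) + (-55)**2 = (3169 - 30*sqrt(55)) + 3025 = 6194 - 30*sqrt(55)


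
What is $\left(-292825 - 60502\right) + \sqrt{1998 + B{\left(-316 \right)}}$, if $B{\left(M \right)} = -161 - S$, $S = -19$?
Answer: $-353327 + 8 \sqrt{29} \approx -3.5328 \cdot 10^{5}$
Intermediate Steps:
$B{\left(M \right)} = -142$ ($B{\left(M \right)} = -161 - -19 = -161 + 19 = -142$)
$\left(-292825 - 60502\right) + \sqrt{1998 + B{\left(-316 \right)}} = \left(-292825 - 60502\right) + \sqrt{1998 - 142} = -353327 + \sqrt{1856} = -353327 + 8 \sqrt{29}$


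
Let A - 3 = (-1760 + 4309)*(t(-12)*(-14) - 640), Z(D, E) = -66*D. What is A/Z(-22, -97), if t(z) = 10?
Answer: -60249/44 ≈ -1369.3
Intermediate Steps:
A = -1988217 (A = 3 + (-1760 + 4309)*(10*(-14) - 640) = 3 + 2549*(-140 - 640) = 3 + 2549*(-780) = 3 - 1988220 = -1988217)
A/Z(-22, -97) = -1988217/((-66*(-22))) = -1988217/1452 = -1988217*1/1452 = -60249/44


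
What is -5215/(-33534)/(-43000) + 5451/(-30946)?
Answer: -786029624539/4462295605200 ≈ -0.17615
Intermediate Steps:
-5215/(-33534)/(-43000) + 5451/(-30946) = -5215*(-1/33534)*(-1/43000) + 5451*(-1/30946) = (5215/33534)*(-1/43000) - 5451/30946 = -1043/288392400 - 5451/30946 = -786029624539/4462295605200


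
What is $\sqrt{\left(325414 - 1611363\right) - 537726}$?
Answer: $5 i \sqrt{72947} \approx 1350.4 i$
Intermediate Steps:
$\sqrt{\left(325414 - 1611363\right) - 537726} = \sqrt{-1285949 - 537726} = \sqrt{-1823675} = 5 i \sqrt{72947}$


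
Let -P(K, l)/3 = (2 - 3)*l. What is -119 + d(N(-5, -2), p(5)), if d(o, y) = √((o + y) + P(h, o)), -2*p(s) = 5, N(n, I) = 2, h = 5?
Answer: -119 + √22/2 ≈ -116.65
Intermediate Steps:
P(K, l) = 3*l (P(K, l) = -3*(2 - 3)*l = -(-3)*l = 3*l)
p(s) = -5/2 (p(s) = -½*5 = -5/2)
d(o, y) = √(y + 4*o) (d(o, y) = √((o + y) + 3*o) = √(y + 4*o))
-119 + d(N(-5, -2), p(5)) = -119 + √(-5/2 + 4*2) = -119 + √(-5/2 + 8) = -119 + √(11/2) = -119 + √22/2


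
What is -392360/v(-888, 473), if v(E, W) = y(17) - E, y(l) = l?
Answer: -78472/181 ≈ -433.55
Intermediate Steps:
v(E, W) = 17 - E
-392360/v(-888, 473) = -392360/(17 - 1*(-888)) = -392360/(17 + 888) = -392360/905 = -392360*1/905 = -78472/181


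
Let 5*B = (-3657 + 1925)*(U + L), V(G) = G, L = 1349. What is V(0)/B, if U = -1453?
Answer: 0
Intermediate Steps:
B = 180128/5 (B = ((-3657 + 1925)*(-1453 + 1349))/5 = (-1732*(-104))/5 = (⅕)*180128 = 180128/5 ≈ 36026.)
V(0)/B = 0/(180128/5) = 0*(5/180128) = 0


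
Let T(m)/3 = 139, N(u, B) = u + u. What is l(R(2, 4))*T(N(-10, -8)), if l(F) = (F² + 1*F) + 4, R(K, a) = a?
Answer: 10008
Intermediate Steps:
N(u, B) = 2*u
l(F) = 4 + F + F² (l(F) = (F² + F) + 4 = (F + F²) + 4 = 4 + F + F²)
T(m) = 417 (T(m) = 3*139 = 417)
l(R(2, 4))*T(N(-10, -8)) = (4 + 4 + 4²)*417 = (4 + 4 + 16)*417 = 24*417 = 10008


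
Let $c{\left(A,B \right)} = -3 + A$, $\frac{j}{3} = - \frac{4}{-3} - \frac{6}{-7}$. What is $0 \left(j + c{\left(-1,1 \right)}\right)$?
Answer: $0$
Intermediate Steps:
$j = \frac{46}{7}$ ($j = 3 \left(- \frac{4}{-3} - \frac{6}{-7}\right) = 3 \left(\left(-4\right) \left(- \frac{1}{3}\right) - - \frac{6}{7}\right) = 3 \left(\frac{4}{3} + \frac{6}{7}\right) = 3 \cdot \frac{46}{21} = \frac{46}{7} \approx 6.5714$)
$0 \left(j + c{\left(-1,1 \right)}\right) = 0 \left(\frac{46}{7} - 4\right) = 0 \cdot \frac{18}{7} = 0$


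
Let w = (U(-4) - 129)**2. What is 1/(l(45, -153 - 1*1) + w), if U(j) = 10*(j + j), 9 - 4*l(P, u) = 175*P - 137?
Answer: 4/166995 ≈ 2.3953e-5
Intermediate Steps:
l(P, u) = 73/2 - 175*P/4 (l(P, u) = 9/4 - (175*P - 137)/4 = 9/4 - (-137 + 175*P)/4 = 9/4 + (137/4 - 175*P/4) = 73/2 - 175*P/4)
U(j) = 20*j (U(j) = 10*(2*j) = 20*j)
w = 43681 (w = (20*(-4) - 129)**2 = (-80 - 129)**2 = (-209)**2 = 43681)
1/(l(45, -153 - 1*1) + w) = 1/((73/2 - 175/4*45) + 43681) = 1/((73/2 - 7875/4) + 43681) = 1/(-7729/4 + 43681) = 1/(166995/4) = 4/166995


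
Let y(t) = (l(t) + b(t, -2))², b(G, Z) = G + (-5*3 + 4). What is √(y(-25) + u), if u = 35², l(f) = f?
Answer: √4946 ≈ 70.328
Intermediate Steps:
u = 1225
b(G, Z) = -11 + G (b(G, Z) = G + (-15 + 4) = G - 11 = -11 + G)
y(t) = (-11 + 2*t)² (y(t) = (t + (-11 + t))² = (-11 + 2*t)²)
√(y(-25) + u) = √((-11 + 2*(-25))² + 1225) = √((-11 - 50)² + 1225) = √((-61)² + 1225) = √(3721 + 1225) = √4946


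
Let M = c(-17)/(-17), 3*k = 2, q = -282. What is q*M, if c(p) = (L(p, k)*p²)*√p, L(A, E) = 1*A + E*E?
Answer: -238102*I*√17/3 ≈ -3.2724e+5*I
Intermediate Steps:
k = ⅔ (k = (⅓)*2 = ⅔ ≈ 0.66667)
L(A, E) = A + E²
c(p) = p^(5/2)*(4/9 + p) (c(p) = ((p + (⅔)²)*p²)*√p = ((p + 4/9)*p²)*√p = ((4/9 + p)*p²)*√p = (p²*(4/9 + p))*√p = p^(5/2)*(4/9 + p))
M = 2533*I*√17/9 (M = ((-17)^(5/2)*(4/9 - 17))/(-17) = ((289*I*√17)*(-149/9))*(-1/17) = -43061*I*√17/9*(-1/17) = 2533*I*√17/9 ≈ 1160.4*I)
q*M = -238102*I*√17/3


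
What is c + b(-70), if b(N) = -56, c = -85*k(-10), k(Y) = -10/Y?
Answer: -141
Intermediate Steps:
c = -85 (c = -(-850)/(-10) = -(-850)*(-1)/10 = -85*1 = -85)
c + b(-70) = -85 - 56 = -141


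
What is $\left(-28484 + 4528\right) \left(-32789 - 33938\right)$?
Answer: $1598512012$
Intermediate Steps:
$\left(-28484 + 4528\right) \left(-32789 - 33938\right) = \left(-23956\right) \left(-66727\right) = 1598512012$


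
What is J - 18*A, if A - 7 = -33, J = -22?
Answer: 446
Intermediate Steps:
A = -26 (A = 7 - 33 = -26)
J - 18*A = -22 - 18*(-26) = -22 + 468 = 446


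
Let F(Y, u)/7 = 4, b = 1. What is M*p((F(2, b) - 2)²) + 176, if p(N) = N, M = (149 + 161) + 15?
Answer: 219876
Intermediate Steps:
M = 325 (M = 310 + 15 = 325)
F(Y, u) = 28 (F(Y, u) = 7*4 = 28)
M*p((F(2, b) - 2)²) + 176 = 325*(28 - 2)² + 176 = 325*26² + 176 = 325*676 + 176 = 219700 + 176 = 219876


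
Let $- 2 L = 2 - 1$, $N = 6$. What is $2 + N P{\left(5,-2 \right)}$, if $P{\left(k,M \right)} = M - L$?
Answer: $-7$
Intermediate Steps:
$L = - \frac{1}{2}$ ($L = - \frac{2 - 1}{2} = \left(- \frac{1}{2}\right) 1 = - \frac{1}{2} \approx -0.5$)
$P{\left(k,M \right)} = \frac{1}{2} + M$ ($P{\left(k,M \right)} = M - - \frac{1}{2} = M + \frac{1}{2} = \frac{1}{2} + M$)
$2 + N P{\left(5,-2 \right)} = 2 + 6 \left(\frac{1}{2} - 2\right) = 2 + 6 \left(- \frac{3}{2}\right) = 2 - 9 = -7$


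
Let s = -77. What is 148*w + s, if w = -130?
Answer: -19317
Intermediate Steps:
148*w + s = 148*(-130) - 77 = -19240 - 77 = -19317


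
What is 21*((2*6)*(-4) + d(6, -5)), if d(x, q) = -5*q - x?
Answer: -609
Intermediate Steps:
d(x, q) = -x - 5*q
21*((2*6)*(-4) + d(6, -5)) = 21*((2*6)*(-4) + (-1*6 - 5*(-5))) = 21*(12*(-4) + (-6 + 25)) = 21*(-48 + 19) = 21*(-29) = -609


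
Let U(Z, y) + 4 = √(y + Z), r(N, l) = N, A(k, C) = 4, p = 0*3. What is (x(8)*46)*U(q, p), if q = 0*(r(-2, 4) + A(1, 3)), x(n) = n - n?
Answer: 0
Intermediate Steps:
p = 0
x(n) = 0
q = 0 (q = 0*(-2 + 4) = 0*2 = 0)
U(Z, y) = -4 + √(Z + y) (U(Z, y) = -4 + √(y + Z) = -4 + √(Z + y))
(x(8)*46)*U(q, p) = (0*46)*(-4 + √(0 + 0)) = 0*(-4 + √0) = 0*(-4 + 0) = 0*(-4) = 0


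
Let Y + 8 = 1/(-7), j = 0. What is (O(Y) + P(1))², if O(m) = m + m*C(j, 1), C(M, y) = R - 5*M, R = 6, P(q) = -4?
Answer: 3721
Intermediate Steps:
C(M, y) = 6 - 5*M
Y = -57/7 (Y = -8 + 1/(-7) = -8 - ⅐ = -57/7 ≈ -8.1429)
O(m) = 7*m (O(m) = m + m*(6 - 5*0) = m + m*(6 + 0) = m + m*6 = m + 6*m = 7*m)
(O(Y) + P(1))² = (7*(-57/7) - 4)² = (-57 - 4)² = (-61)² = 3721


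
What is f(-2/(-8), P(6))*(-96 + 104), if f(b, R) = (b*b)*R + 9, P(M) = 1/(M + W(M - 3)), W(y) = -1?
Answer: 721/10 ≈ 72.100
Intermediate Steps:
P(M) = 1/(-1 + M) (P(M) = 1/(M - 1) = 1/(-1 + M))
f(b, R) = 9 + R*b² (f(b, R) = b²*R + 9 = R*b² + 9 = 9 + R*b²)
f(-2/(-8), P(6))*(-96 + 104) = (9 + (-2/(-8))²/(-1 + 6))*(-96 + 104) = (9 + (-2*(-⅛))²/5)*8 = (9 + (¼)²/5)*8 = (9 + (⅕)*(1/16))*8 = (9 + 1/80)*8 = (721/80)*8 = 721/10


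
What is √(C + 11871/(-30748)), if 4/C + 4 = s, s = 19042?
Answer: I*√8264002255135809/146345106 ≈ 0.62118*I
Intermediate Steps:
C = 2/9519 (C = 4/(-4 + 19042) = 4/19038 = 4*(1/19038) = 2/9519 ≈ 0.00021011)
√(C + 11871/(-30748)) = √(2/9519 + 11871/(-30748)) = √(2/9519 + 11871*(-1/30748)) = √(2/9519 - 11871/30748) = √(-112938553/292690212) = I*√8264002255135809/146345106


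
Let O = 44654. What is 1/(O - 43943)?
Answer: 1/711 ≈ 0.0014065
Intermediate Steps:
1/(O - 43943) = 1/(44654 - 43943) = 1/711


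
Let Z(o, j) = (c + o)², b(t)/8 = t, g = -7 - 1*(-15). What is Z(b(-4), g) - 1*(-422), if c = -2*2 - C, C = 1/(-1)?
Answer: 1647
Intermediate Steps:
g = 8 (g = -7 + 15 = 8)
C = -1 (C = 1*(-1) = -1)
b(t) = 8*t
c = -3 (c = -2*2 - 1*(-1) = -4 + 1 = -3)
Z(o, j) = (-3 + o)²
Z(b(-4), g) - 1*(-422) = (-3 + 8*(-4))² - 1*(-422) = (-3 - 32)² + 422 = (-35)² + 422 = 1225 + 422 = 1647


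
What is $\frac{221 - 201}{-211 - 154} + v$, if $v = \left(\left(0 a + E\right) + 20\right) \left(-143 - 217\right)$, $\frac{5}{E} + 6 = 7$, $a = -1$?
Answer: $- \frac{657004}{73} \approx -9000.1$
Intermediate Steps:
$E = 5$ ($E = \frac{5}{-6 + 7} = \frac{5}{1} = 5 \cdot 1 = 5$)
$v = -9000$ ($v = \left(\left(0 \left(-1\right) + 5\right) + 20\right) \left(-143 - 217\right) = \left(\left(0 + 5\right) + 20\right) \left(-360\right) = \left(5 + 20\right) \left(-360\right) = 25 \left(-360\right) = -9000$)
$\frac{221 - 201}{-211 - 154} + v = \frac{221 - 201}{-211 - 154} - 9000 = \frac{20}{-365} - 9000 = 20 \left(- \frac{1}{365}\right) - 9000 = - \frac{4}{73} - 9000 = - \frac{657004}{73}$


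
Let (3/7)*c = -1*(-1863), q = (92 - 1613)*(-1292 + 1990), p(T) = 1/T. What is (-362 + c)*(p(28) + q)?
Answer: -118459795655/28 ≈ -4.2307e+9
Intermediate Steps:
q = -1061658 (q = -1521*698 = -1061658)
c = 4347 (c = 7*(-1*(-1863))/3 = (7/3)*1863 = 4347)
(-362 + c)*(p(28) + q) = (-362 + 4347)*(1/28 - 1061658) = 3985*(1/28 - 1061658) = 3985*(-29726423/28) = -118459795655/28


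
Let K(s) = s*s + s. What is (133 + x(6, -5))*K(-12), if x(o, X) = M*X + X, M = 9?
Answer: 10956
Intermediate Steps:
K(s) = s + s**2 (K(s) = s**2 + s = s + s**2)
x(o, X) = 10*X (x(o, X) = 9*X + X = 10*X)
(133 + x(6, -5))*K(-12) = (133 + 10*(-5))*(-12*(1 - 12)) = (133 - 50)*(-12*(-11)) = 83*132 = 10956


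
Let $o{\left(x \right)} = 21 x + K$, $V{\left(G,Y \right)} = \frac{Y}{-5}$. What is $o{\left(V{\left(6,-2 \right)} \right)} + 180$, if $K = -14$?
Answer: $\frac{872}{5} \approx 174.4$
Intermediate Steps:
$V{\left(G,Y \right)} = - \frac{Y}{5}$ ($V{\left(G,Y \right)} = Y \left(- \frac{1}{5}\right) = - \frac{Y}{5}$)
$o{\left(x \right)} = -14 + 21 x$ ($o{\left(x \right)} = 21 x - 14 = -14 + 21 x$)
$o{\left(V{\left(6,-2 \right)} \right)} + 180 = \left(-14 + 21 \left(\left(- \frac{1}{5}\right) \left(-2\right)\right)\right) + 180 = \left(-14 + 21 \cdot \frac{2}{5}\right) + 180 = \left(-14 + \frac{42}{5}\right) + 180 = - \frac{28}{5} + 180 = \frac{872}{5}$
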